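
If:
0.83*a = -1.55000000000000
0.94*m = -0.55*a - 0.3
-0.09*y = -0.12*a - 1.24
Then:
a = -1.87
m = 0.77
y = 11.29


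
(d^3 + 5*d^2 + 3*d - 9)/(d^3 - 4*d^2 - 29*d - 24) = (d^2 + 2*d - 3)/(d^2 - 7*d - 8)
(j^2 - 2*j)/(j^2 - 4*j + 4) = j/(j - 2)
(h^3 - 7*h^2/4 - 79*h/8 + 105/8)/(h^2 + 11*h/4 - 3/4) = (8*h^2 - 38*h + 35)/(2*(4*h - 1))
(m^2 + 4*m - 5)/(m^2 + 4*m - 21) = (m^2 + 4*m - 5)/(m^2 + 4*m - 21)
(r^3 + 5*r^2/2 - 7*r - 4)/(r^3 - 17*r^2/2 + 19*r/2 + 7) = (r + 4)/(r - 7)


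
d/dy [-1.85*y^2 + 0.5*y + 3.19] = 0.5 - 3.7*y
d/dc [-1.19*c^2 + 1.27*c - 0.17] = 1.27 - 2.38*c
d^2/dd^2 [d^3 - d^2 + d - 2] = 6*d - 2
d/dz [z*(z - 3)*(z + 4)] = 3*z^2 + 2*z - 12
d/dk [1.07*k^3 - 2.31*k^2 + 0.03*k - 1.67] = 3.21*k^2 - 4.62*k + 0.03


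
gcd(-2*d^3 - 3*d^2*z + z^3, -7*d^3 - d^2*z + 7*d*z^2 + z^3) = d + z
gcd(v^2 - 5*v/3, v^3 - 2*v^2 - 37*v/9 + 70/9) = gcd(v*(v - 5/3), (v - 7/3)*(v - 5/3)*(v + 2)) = v - 5/3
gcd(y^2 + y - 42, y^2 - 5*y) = 1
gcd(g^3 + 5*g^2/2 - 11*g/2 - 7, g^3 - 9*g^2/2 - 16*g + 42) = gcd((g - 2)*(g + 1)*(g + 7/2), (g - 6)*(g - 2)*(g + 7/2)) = g^2 + 3*g/2 - 7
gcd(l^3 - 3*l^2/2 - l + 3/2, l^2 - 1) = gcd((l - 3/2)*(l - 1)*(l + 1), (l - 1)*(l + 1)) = l^2 - 1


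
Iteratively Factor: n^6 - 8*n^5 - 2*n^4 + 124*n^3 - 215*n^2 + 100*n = (n - 1)*(n^5 - 7*n^4 - 9*n^3 + 115*n^2 - 100*n) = (n - 1)*(n + 4)*(n^4 - 11*n^3 + 35*n^2 - 25*n) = (n - 5)*(n - 1)*(n + 4)*(n^3 - 6*n^2 + 5*n) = n*(n - 5)*(n - 1)*(n + 4)*(n^2 - 6*n + 5) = n*(n - 5)^2*(n - 1)*(n + 4)*(n - 1)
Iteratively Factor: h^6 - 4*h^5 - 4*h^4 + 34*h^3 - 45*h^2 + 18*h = (h - 2)*(h^5 - 2*h^4 - 8*h^3 + 18*h^2 - 9*h) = (h - 2)*(h - 1)*(h^4 - h^3 - 9*h^2 + 9*h) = (h - 2)*(h - 1)*(h + 3)*(h^3 - 4*h^2 + 3*h) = (h - 3)*(h - 2)*(h - 1)*(h + 3)*(h^2 - h) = h*(h - 3)*(h - 2)*(h - 1)*(h + 3)*(h - 1)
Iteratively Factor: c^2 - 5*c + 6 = (c - 2)*(c - 3)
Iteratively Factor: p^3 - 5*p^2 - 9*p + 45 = (p + 3)*(p^2 - 8*p + 15) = (p - 3)*(p + 3)*(p - 5)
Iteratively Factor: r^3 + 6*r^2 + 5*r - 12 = (r + 4)*(r^2 + 2*r - 3) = (r + 3)*(r + 4)*(r - 1)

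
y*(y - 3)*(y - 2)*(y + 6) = y^4 + y^3 - 24*y^2 + 36*y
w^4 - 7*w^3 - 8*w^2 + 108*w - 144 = (w - 6)*(w - 3)*(w - 2)*(w + 4)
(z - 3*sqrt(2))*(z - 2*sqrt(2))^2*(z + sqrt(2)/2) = z^4 - 13*sqrt(2)*z^3/2 + 25*z^2 - 8*sqrt(2)*z - 24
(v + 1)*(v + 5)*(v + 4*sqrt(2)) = v^3 + 4*sqrt(2)*v^2 + 6*v^2 + 5*v + 24*sqrt(2)*v + 20*sqrt(2)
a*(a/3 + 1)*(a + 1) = a^3/3 + 4*a^2/3 + a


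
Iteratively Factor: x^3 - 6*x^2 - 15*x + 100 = (x - 5)*(x^2 - x - 20) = (x - 5)^2*(x + 4)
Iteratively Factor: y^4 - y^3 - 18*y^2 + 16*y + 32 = (y - 2)*(y^3 + y^2 - 16*y - 16) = (y - 2)*(y + 4)*(y^2 - 3*y - 4) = (y - 4)*(y - 2)*(y + 4)*(y + 1)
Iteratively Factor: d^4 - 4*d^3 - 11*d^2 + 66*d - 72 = (d - 3)*(d^3 - d^2 - 14*d + 24) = (d - 3)*(d - 2)*(d^2 + d - 12) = (d - 3)*(d - 2)*(d + 4)*(d - 3)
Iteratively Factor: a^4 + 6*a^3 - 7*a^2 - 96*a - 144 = (a + 4)*(a^3 + 2*a^2 - 15*a - 36) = (a + 3)*(a + 4)*(a^2 - a - 12) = (a + 3)^2*(a + 4)*(a - 4)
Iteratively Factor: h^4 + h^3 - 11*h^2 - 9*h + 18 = (h + 3)*(h^3 - 2*h^2 - 5*h + 6) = (h + 2)*(h + 3)*(h^2 - 4*h + 3) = (h - 3)*(h + 2)*(h + 3)*(h - 1)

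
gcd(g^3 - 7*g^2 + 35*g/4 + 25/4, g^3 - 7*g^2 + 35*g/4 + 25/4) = g^3 - 7*g^2 + 35*g/4 + 25/4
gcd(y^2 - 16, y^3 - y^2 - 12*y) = y - 4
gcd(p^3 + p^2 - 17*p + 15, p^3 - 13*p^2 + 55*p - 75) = p - 3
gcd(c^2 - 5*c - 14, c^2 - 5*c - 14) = c^2 - 5*c - 14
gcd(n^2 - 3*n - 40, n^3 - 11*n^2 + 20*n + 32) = n - 8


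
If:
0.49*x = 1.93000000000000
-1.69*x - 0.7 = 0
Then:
No Solution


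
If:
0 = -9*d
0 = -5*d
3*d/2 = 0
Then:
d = 0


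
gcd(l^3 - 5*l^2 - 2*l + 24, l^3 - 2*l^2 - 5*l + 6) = l^2 - l - 6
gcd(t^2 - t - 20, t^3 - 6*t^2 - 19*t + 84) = t + 4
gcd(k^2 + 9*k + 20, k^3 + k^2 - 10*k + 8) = k + 4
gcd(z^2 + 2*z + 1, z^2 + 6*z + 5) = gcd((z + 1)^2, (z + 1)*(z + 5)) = z + 1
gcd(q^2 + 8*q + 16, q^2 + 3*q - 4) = q + 4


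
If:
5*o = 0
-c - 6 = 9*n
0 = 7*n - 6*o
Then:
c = -6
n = 0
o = 0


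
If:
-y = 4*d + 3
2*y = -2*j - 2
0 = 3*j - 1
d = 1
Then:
No Solution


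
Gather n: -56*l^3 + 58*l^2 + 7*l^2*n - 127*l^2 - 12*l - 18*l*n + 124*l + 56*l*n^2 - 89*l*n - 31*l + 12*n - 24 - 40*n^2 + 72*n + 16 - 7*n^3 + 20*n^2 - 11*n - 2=-56*l^3 - 69*l^2 + 81*l - 7*n^3 + n^2*(56*l - 20) + n*(7*l^2 - 107*l + 73) - 10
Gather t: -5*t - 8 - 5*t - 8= -10*t - 16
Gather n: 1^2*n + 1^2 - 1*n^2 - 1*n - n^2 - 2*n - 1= -2*n^2 - 2*n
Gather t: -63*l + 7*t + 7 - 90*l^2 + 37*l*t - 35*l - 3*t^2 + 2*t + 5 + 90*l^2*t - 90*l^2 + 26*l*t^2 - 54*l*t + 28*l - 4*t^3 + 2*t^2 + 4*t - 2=-180*l^2 - 70*l - 4*t^3 + t^2*(26*l - 1) + t*(90*l^2 - 17*l + 13) + 10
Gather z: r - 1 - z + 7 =r - z + 6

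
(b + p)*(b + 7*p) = b^2 + 8*b*p + 7*p^2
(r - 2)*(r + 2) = r^2 - 4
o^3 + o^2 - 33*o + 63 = (o - 3)^2*(o + 7)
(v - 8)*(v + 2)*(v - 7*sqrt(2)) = v^3 - 7*sqrt(2)*v^2 - 6*v^2 - 16*v + 42*sqrt(2)*v + 112*sqrt(2)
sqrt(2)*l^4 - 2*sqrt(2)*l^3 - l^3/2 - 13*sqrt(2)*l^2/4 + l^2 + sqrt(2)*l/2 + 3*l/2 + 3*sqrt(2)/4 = (l - 3)*(l + 1)*(l - sqrt(2)/2)*(sqrt(2)*l + 1/2)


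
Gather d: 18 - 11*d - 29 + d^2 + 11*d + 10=d^2 - 1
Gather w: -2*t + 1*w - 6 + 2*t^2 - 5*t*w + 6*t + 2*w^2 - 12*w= 2*t^2 + 4*t + 2*w^2 + w*(-5*t - 11) - 6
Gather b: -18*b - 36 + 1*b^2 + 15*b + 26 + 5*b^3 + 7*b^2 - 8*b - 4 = 5*b^3 + 8*b^2 - 11*b - 14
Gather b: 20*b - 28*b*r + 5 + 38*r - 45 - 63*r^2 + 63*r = b*(20 - 28*r) - 63*r^2 + 101*r - 40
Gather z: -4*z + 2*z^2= 2*z^2 - 4*z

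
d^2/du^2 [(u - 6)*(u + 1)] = 2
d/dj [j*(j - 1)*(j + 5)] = 3*j^2 + 8*j - 5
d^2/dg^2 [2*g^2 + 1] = 4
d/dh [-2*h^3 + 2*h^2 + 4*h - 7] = -6*h^2 + 4*h + 4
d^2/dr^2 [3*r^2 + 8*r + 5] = 6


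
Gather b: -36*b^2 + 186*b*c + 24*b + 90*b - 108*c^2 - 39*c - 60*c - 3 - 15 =-36*b^2 + b*(186*c + 114) - 108*c^2 - 99*c - 18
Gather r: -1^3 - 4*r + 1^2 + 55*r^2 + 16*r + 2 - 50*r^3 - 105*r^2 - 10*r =-50*r^3 - 50*r^2 + 2*r + 2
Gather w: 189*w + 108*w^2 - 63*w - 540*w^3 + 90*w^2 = -540*w^3 + 198*w^2 + 126*w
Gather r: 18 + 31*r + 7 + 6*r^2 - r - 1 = 6*r^2 + 30*r + 24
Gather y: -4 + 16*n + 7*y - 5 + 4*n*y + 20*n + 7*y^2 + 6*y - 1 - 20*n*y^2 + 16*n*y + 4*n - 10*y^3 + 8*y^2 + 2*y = 40*n - 10*y^3 + y^2*(15 - 20*n) + y*(20*n + 15) - 10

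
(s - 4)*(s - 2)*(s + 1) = s^3 - 5*s^2 + 2*s + 8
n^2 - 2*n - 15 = (n - 5)*(n + 3)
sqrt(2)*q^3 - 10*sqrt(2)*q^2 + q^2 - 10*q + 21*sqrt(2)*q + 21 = (q - 7)*(q - 3)*(sqrt(2)*q + 1)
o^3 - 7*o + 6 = (o - 2)*(o - 1)*(o + 3)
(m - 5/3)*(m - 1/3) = m^2 - 2*m + 5/9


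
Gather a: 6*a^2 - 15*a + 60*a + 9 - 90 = 6*a^2 + 45*a - 81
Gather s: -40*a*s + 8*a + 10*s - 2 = 8*a + s*(10 - 40*a) - 2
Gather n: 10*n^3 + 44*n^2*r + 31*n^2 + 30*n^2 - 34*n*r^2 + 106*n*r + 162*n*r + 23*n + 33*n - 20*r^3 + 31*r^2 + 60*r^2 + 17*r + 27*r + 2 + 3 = 10*n^3 + n^2*(44*r + 61) + n*(-34*r^2 + 268*r + 56) - 20*r^3 + 91*r^2 + 44*r + 5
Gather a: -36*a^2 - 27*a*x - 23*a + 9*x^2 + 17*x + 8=-36*a^2 + a*(-27*x - 23) + 9*x^2 + 17*x + 8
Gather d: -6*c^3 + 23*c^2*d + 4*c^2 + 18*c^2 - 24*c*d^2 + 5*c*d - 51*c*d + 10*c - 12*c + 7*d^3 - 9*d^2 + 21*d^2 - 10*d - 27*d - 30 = -6*c^3 + 22*c^2 - 2*c + 7*d^3 + d^2*(12 - 24*c) + d*(23*c^2 - 46*c - 37) - 30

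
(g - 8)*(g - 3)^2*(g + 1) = g^4 - 13*g^3 + 43*g^2 - 15*g - 72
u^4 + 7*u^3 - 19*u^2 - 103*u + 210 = (u - 3)*(u - 2)*(u + 5)*(u + 7)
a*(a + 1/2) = a^2 + a/2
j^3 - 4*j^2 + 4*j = j*(j - 2)^2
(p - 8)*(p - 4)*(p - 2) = p^3 - 14*p^2 + 56*p - 64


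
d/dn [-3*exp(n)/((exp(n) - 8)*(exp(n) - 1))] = 3*(exp(2*n) - 8)*exp(n)/(exp(4*n) - 18*exp(3*n) + 97*exp(2*n) - 144*exp(n) + 64)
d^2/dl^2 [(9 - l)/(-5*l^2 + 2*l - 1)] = 2*((47 - 15*l)*(5*l^2 - 2*l + 1) + 4*(l - 9)*(5*l - 1)^2)/(5*l^2 - 2*l + 1)^3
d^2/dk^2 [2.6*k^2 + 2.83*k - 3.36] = 5.20000000000000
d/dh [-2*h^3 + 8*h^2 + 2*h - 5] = -6*h^2 + 16*h + 2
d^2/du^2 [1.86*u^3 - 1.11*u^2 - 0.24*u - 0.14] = 11.16*u - 2.22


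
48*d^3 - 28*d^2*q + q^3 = (-4*d + q)*(-2*d + q)*(6*d + q)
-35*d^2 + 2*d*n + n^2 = (-5*d + n)*(7*d + n)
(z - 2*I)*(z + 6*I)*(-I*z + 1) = -I*z^3 + 5*z^2 - 8*I*z + 12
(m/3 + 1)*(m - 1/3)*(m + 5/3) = m^3/3 + 13*m^2/9 + 31*m/27 - 5/9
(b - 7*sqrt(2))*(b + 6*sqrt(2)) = b^2 - sqrt(2)*b - 84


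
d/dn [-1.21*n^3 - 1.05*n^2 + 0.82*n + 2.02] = -3.63*n^2 - 2.1*n + 0.82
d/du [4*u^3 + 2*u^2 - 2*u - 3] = 12*u^2 + 4*u - 2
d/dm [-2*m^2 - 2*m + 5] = -4*m - 2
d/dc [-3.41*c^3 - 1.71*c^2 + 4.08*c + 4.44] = -10.23*c^2 - 3.42*c + 4.08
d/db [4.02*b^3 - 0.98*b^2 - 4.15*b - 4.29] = 12.06*b^2 - 1.96*b - 4.15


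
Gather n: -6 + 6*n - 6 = 6*n - 12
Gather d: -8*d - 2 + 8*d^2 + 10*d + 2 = 8*d^2 + 2*d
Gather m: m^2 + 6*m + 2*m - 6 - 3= m^2 + 8*m - 9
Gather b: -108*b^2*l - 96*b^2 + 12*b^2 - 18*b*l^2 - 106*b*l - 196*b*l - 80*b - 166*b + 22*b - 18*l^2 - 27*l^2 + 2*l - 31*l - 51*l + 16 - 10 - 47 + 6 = b^2*(-108*l - 84) + b*(-18*l^2 - 302*l - 224) - 45*l^2 - 80*l - 35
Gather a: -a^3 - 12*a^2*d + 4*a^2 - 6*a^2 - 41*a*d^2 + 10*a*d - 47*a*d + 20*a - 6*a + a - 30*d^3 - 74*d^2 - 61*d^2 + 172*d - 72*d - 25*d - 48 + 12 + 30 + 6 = -a^3 + a^2*(-12*d - 2) + a*(-41*d^2 - 37*d + 15) - 30*d^3 - 135*d^2 + 75*d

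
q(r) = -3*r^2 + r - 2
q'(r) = 1 - 6*r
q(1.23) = -5.31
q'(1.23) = -6.38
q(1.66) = -8.61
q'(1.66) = -8.96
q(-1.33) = -8.64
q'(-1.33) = 8.98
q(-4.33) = -62.58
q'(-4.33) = 26.98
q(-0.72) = -4.28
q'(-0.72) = 5.32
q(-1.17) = -7.28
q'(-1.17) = 8.02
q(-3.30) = -37.97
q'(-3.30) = 20.80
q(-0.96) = -5.72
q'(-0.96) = 6.76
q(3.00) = -26.00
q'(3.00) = -17.00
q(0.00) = -2.00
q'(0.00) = 1.00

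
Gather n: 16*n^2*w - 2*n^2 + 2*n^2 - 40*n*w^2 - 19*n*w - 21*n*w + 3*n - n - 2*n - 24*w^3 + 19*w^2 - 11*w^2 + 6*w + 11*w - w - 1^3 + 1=16*n^2*w + n*(-40*w^2 - 40*w) - 24*w^3 + 8*w^2 + 16*w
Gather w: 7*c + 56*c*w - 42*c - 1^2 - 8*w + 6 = -35*c + w*(56*c - 8) + 5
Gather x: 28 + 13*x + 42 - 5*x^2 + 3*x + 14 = -5*x^2 + 16*x + 84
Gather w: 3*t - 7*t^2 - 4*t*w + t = -7*t^2 - 4*t*w + 4*t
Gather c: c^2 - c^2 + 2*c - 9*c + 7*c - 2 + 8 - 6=0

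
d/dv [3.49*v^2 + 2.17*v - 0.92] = 6.98*v + 2.17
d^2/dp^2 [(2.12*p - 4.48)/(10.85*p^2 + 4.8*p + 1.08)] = ((76.864 - 138.012*p)*(10.85*p^2 + 4.8*p + 1.08) + (2.12*p - 4.48)*(21.7*p + 4.8)*(43.4*p + 9.6))/(10.85*p^2 + 4.8*p + 1.08)^3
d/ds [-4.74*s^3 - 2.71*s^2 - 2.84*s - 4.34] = -14.22*s^2 - 5.42*s - 2.84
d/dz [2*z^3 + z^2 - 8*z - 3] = 6*z^2 + 2*z - 8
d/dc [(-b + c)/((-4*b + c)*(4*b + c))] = (-16*b^2 + 2*b*c - c^2)/(256*b^4 - 32*b^2*c^2 + c^4)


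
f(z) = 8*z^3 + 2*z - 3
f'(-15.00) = 5402.00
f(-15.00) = -27033.00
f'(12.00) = 3458.00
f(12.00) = 13845.00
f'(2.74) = 182.18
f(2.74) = 167.05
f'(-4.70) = 532.16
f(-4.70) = -842.98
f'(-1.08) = 29.99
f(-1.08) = -15.24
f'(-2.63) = 168.01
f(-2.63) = -153.79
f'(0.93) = 22.76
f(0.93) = 5.29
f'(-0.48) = 7.53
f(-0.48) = -4.84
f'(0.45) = 6.86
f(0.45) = -1.37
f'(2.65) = 170.54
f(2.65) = 151.18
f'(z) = 24*z^2 + 2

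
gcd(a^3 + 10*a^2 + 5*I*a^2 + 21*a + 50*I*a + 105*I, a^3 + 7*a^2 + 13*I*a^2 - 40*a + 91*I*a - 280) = a^2 + a*(7 + 5*I) + 35*I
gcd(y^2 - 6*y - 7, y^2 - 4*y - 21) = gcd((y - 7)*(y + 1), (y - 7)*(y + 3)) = y - 7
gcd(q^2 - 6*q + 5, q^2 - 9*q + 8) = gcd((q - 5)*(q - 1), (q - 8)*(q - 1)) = q - 1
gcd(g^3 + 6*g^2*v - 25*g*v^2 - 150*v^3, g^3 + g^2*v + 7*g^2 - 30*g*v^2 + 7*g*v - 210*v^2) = -g^2 - g*v + 30*v^2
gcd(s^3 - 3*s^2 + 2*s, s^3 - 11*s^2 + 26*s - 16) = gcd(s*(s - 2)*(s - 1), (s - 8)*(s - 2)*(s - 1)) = s^2 - 3*s + 2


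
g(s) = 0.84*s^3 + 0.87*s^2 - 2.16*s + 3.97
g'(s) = 2.52*s^2 + 1.74*s - 2.16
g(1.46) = 5.29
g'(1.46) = 5.75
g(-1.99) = 5.09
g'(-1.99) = 4.36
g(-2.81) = -1.73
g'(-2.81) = 12.85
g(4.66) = 97.80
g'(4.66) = 60.67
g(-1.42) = 6.39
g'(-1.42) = 0.45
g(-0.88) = 5.97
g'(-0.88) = -1.74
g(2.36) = 14.76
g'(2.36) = 15.98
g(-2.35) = 2.95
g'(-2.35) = 7.67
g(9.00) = 667.36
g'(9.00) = 217.62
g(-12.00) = -1296.35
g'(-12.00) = 339.84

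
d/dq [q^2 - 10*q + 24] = 2*q - 10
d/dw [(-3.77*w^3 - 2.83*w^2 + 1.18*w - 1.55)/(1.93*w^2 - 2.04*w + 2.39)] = (-7.2761*w^4 + 15.3816*w^3 - 23.5351*w^2 - 7.5444*w - 0.341800000000001)/(3.7249*w^4 - 7.8744*w^3 + 13.387*w^2 - 9.7512*w + 5.7121)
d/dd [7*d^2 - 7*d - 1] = 14*d - 7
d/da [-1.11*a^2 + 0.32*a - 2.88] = 0.32 - 2.22*a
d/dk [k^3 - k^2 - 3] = k*(3*k - 2)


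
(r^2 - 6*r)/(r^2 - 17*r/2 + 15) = 2*r/(2*r - 5)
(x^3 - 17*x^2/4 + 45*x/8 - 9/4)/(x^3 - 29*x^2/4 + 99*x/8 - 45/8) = (x - 2)/(x - 5)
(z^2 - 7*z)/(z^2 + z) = (z - 7)/(z + 1)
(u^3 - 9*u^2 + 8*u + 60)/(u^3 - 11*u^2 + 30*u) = (u + 2)/u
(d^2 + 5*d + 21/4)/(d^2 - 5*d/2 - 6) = (d + 7/2)/(d - 4)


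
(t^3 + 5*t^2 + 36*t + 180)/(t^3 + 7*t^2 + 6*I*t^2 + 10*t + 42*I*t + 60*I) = (t - 6*I)/(t + 2)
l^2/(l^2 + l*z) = l/(l + z)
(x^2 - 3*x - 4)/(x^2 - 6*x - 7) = (x - 4)/(x - 7)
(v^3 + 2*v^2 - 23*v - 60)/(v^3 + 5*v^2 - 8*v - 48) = (v^2 - 2*v - 15)/(v^2 + v - 12)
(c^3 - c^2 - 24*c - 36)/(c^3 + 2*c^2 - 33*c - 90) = (c + 2)/(c + 5)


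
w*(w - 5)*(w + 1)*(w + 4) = w^4 - 21*w^2 - 20*w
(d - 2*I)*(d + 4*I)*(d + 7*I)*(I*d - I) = I*d^4 - 9*d^3 - I*d^3 + 9*d^2 - 6*I*d^2 - 56*d + 6*I*d + 56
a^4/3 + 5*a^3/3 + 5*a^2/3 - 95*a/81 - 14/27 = (a/3 + 1)*(a - 2/3)*(a + 1/3)*(a + 7/3)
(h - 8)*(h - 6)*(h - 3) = h^3 - 17*h^2 + 90*h - 144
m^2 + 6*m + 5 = (m + 1)*(m + 5)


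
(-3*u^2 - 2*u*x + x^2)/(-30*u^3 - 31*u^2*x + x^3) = (-3*u + x)/(-30*u^2 - u*x + x^2)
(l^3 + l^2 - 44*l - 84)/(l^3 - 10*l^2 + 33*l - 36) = (l^3 + l^2 - 44*l - 84)/(l^3 - 10*l^2 + 33*l - 36)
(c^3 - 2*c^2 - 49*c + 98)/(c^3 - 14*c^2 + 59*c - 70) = (c + 7)/(c - 5)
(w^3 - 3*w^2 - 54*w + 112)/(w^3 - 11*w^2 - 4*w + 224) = (w^2 + 5*w - 14)/(w^2 - 3*w - 28)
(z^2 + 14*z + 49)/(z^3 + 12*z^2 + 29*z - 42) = (z + 7)/(z^2 + 5*z - 6)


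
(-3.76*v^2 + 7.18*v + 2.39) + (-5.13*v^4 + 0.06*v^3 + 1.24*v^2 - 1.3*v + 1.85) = -5.13*v^4 + 0.06*v^3 - 2.52*v^2 + 5.88*v + 4.24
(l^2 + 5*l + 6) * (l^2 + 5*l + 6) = l^4 + 10*l^3 + 37*l^2 + 60*l + 36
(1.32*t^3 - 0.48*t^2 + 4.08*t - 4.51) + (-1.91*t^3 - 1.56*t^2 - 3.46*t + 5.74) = -0.59*t^3 - 2.04*t^2 + 0.62*t + 1.23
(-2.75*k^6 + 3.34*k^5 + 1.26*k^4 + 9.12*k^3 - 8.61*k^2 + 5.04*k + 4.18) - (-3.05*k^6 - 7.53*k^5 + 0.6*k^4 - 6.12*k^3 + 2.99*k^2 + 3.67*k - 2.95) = 0.3*k^6 + 10.87*k^5 + 0.66*k^4 + 15.24*k^3 - 11.6*k^2 + 1.37*k + 7.13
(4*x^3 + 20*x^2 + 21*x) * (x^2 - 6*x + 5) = 4*x^5 - 4*x^4 - 79*x^3 - 26*x^2 + 105*x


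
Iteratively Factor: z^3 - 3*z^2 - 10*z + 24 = (z + 3)*(z^2 - 6*z + 8) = (z - 4)*(z + 3)*(z - 2)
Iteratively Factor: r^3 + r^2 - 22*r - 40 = (r + 4)*(r^2 - 3*r - 10) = (r + 2)*(r + 4)*(r - 5)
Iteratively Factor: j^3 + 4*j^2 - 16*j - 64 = (j + 4)*(j^2 - 16) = (j + 4)^2*(j - 4)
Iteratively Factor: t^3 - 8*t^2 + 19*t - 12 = (t - 3)*(t^2 - 5*t + 4) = (t - 4)*(t - 3)*(t - 1)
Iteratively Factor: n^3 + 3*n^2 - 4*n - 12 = (n + 2)*(n^2 + n - 6) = (n - 2)*(n + 2)*(n + 3)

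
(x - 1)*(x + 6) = x^2 + 5*x - 6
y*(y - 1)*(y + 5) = y^3 + 4*y^2 - 5*y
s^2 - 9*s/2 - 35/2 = (s - 7)*(s + 5/2)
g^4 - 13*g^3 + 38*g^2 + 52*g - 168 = (g - 7)*(g - 6)*(g - 2)*(g + 2)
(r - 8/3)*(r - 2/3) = r^2 - 10*r/3 + 16/9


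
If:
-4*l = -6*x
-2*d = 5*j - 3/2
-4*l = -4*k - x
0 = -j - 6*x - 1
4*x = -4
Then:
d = -47/4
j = 5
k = -5/4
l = -3/2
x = -1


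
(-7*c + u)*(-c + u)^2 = -7*c^3 + 15*c^2*u - 9*c*u^2 + u^3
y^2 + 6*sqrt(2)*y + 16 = (y + 2*sqrt(2))*(y + 4*sqrt(2))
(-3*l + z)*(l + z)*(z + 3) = -3*l^2*z - 9*l^2 - 2*l*z^2 - 6*l*z + z^3 + 3*z^2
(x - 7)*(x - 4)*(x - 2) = x^3 - 13*x^2 + 50*x - 56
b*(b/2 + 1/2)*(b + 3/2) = b^3/2 + 5*b^2/4 + 3*b/4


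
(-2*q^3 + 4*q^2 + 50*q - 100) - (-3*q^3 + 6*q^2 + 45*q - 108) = q^3 - 2*q^2 + 5*q + 8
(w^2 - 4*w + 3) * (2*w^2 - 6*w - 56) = 2*w^4 - 14*w^3 - 26*w^2 + 206*w - 168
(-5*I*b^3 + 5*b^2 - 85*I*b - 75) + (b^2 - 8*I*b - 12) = -5*I*b^3 + 6*b^2 - 93*I*b - 87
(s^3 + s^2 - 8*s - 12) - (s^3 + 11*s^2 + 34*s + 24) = -10*s^2 - 42*s - 36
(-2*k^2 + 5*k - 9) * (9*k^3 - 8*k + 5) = -18*k^5 + 45*k^4 - 65*k^3 - 50*k^2 + 97*k - 45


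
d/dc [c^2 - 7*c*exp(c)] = -7*c*exp(c) + 2*c - 7*exp(c)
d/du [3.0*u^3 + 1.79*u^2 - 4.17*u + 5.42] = 9.0*u^2 + 3.58*u - 4.17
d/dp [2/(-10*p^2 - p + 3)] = 2*(20*p + 1)/(10*p^2 + p - 3)^2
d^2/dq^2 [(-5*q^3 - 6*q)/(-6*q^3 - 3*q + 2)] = 6*(126*q^5 + 120*q^4 - 21*q^3 + 114*q^2 + 20*q + 12)/(216*q^9 + 324*q^7 - 216*q^6 + 162*q^5 - 216*q^4 + 99*q^3 - 54*q^2 + 36*q - 8)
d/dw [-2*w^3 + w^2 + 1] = 2*w*(1 - 3*w)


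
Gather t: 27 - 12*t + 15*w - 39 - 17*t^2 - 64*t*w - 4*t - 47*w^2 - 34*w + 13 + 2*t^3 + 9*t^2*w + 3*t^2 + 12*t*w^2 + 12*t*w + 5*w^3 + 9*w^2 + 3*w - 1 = 2*t^3 + t^2*(9*w - 14) + t*(12*w^2 - 52*w - 16) + 5*w^3 - 38*w^2 - 16*w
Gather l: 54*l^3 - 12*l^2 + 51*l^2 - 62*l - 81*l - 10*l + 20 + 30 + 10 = 54*l^3 + 39*l^2 - 153*l + 60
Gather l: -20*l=-20*l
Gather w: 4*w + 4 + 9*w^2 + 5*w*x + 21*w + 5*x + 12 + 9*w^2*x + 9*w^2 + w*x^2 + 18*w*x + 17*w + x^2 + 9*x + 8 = w^2*(9*x + 18) + w*(x^2 + 23*x + 42) + x^2 + 14*x + 24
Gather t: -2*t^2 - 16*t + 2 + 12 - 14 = -2*t^2 - 16*t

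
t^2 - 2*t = t*(t - 2)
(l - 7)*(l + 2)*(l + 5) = l^3 - 39*l - 70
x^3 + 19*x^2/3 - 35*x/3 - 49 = (x - 3)*(x + 7/3)*(x + 7)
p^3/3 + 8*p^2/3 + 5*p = p*(p/3 + 1)*(p + 5)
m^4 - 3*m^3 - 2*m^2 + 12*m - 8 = (m - 2)^2*(m - 1)*(m + 2)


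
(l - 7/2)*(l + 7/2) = l^2 - 49/4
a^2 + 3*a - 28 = (a - 4)*(a + 7)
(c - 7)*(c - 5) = c^2 - 12*c + 35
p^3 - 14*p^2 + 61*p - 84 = (p - 7)*(p - 4)*(p - 3)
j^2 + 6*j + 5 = (j + 1)*(j + 5)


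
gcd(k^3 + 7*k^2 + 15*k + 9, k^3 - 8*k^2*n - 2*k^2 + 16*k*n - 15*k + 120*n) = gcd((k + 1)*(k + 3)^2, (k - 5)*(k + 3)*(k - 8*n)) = k + 3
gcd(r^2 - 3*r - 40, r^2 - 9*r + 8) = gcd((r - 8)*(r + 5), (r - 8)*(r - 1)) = r - 8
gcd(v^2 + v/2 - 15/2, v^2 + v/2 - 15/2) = v^2 + v/2 - 15/2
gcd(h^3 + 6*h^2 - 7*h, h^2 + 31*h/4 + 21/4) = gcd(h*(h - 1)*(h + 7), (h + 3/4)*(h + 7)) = h + 7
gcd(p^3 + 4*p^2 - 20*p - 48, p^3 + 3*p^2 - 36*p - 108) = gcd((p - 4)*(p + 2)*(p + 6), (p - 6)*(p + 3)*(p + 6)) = p + 6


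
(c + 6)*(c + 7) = c^2 + 13*c + 42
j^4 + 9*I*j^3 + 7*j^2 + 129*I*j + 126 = (j - 3*I)*(j - I)*(j + 6*I)*(j + 7*I)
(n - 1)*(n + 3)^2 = n^3 + 5*n^2 + 3*n - 9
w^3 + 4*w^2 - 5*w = w*(w - 1)*(w + 5)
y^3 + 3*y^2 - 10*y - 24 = (y - 3)*(y + 2)*(y + 4)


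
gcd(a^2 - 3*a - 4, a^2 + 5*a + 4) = a + 1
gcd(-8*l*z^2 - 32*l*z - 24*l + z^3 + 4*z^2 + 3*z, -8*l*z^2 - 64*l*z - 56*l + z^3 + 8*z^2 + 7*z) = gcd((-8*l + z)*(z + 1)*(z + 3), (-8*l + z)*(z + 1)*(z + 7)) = -8*l*z - 8*l + z^2 + z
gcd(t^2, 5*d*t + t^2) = t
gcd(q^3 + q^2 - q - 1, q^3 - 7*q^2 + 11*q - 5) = q - 1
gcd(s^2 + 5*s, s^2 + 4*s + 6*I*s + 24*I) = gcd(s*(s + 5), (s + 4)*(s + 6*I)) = 1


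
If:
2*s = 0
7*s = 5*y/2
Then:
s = 0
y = 0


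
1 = 1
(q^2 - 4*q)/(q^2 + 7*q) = (q - 4)/(q + 7)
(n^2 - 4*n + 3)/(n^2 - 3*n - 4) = (-n^2 + 4*n - 3)/(-n^2 + 3*n + 4)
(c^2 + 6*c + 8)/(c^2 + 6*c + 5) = (c^2 + 6*c + 8)/(c^2 + 6*c + 5)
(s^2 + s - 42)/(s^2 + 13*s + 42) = (s - 6)/(s + 6)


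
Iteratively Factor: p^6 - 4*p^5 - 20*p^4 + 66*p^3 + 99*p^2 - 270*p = (p + 3)*(p^5 - 7*p^4 + p^3 + 63*p^2 - 90*p) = (p - 5)*(p + 3)*(p^4 - 2*p^3 - 9*p^2 + 18*p) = (p - 5)*(p - 3)*(p + 3)*(p^3 + p^2 - 6*p) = p*(p - 5)*(p - 3)*(p + 3)*(p^2 + p - 6) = p*(p - 5)*(p - 3)*(p - 2)*(p + 3)*(p + 3)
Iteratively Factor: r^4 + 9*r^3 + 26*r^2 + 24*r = (r + 2)*(r^3 + 7*r^2 + 12*r) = (r + 2)*(r + 3)*(r^2 + 4*r) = (r + 2)*(r + 3)*(r + 4)*(r)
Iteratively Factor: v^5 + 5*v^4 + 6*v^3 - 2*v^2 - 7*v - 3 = (v + 1)*(v^4 + 4*v^3 + 2*v^2 - 4*v - 3) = (v + 1)^2*(v^3 + 3*v^2 - v - 3) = (v + 1)^2*(v + 3)*(v^2 - 1) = (v - 1)*(v + 1)^2*(v + 3)*(v + 1)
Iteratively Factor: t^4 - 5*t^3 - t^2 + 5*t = (t + 1)*(t^3 - 6*t^2 + 5*t) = (t - 5)*(t + 1)*(t^2 - t) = (t - 5)*(t - 1)*(t + 1)*(t)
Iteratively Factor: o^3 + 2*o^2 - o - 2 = (o + 2)*(o^2 - 1) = (o - 1)*(o + 2)*(o + 1)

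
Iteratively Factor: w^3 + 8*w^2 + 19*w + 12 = (w + 1)*(w^2 + 7*w + 12) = (w + 1)*(w + 4)*(w + 3)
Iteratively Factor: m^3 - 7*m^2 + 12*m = (m - 3)*(m^2 - 4*m) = (m - 4)*(m - 3)*(m)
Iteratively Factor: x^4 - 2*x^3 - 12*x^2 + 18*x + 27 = (x - 3)*(x^3 + x^2 - 9*x - 9) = (x - 3)*(x + 3)*(x^2 - 2*x - 3) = (x - 3)^2*(x + 3)*(x + 1)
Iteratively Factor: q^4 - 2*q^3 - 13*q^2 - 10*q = (q - 5)*(q^3 + 3*q^2 + 2*q) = (q - 5)*(q + 1)*(q^2 + 2*q) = q*(q - 5)*(q + 1)*(q + 2)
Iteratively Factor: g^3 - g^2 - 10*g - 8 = (g - 4)*(g^2 + 3*g + 2) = (g - 4)*(g + 2)*(g + 1)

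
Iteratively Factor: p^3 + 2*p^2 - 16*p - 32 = (p + 2)*(p^2 - 16) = (p - 4)*(p + 2)*(p + 4)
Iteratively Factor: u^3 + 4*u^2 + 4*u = (u + 2)*(u^2 + 2*u) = (u + 2)^2*(u)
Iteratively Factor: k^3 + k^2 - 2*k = (k - 1)*(k^2 + 2*k) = (k - 1)*(k + 2)*(k)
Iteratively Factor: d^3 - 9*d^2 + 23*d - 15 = (d - 3)*(d^2 - 6*d + 5) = (d - 3)*(d - 1)*(d - 5)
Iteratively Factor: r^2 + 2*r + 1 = (r + 1)*(r + 1)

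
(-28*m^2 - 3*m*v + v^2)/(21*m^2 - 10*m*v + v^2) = (4*m + v)/(-3*m + v)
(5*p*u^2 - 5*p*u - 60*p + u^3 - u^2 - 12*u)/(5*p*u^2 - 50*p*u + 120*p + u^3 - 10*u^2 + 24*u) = (u + 3)/(u - 6)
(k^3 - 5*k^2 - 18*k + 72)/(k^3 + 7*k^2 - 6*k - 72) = (k - 6)/(k + 6)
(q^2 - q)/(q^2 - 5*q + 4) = q/(q - 4)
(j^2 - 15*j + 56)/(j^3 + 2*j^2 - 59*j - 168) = (j - 7)/(j^2 + 10*j + 21)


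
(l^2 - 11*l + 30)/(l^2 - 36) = (l - 5)/(l + 6)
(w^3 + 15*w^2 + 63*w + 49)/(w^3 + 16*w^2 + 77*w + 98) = (w + 1)/(w + 2)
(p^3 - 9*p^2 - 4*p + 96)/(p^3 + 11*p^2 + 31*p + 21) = (p^2 - 12*p + 32)/(p^2 + 8*p + 7)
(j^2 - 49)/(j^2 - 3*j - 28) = (j + 7)/(j + 4)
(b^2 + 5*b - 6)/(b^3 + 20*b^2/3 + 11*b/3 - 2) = 3*(b - 1)/(3*b^2 + 2*b - 1)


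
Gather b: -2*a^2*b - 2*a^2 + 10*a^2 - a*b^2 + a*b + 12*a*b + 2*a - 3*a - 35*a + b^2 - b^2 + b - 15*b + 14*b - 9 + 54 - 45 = 8*a^2 - a*b^2 - 36*a + b*(-2*a^2 + 13*a)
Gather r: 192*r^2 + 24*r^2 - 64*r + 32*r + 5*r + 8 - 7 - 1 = 216*r^2 - 27*r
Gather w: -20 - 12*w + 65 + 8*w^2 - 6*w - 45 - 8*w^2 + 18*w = 0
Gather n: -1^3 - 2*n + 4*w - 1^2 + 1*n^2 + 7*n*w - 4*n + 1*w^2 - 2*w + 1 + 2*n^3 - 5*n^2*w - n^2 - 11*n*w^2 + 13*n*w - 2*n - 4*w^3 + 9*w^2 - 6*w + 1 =2*n^3 - 5*n^2*w + n*(-11*w^2 + 20*w - 8) - 4*w^3 + 10*w^2 - 4*w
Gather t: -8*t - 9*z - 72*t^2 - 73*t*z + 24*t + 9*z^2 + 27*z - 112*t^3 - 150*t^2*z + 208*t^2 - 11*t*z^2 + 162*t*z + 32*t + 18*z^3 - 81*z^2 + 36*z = -112*t^3 + t^2*(136 - 150*z) + t*(-11*z^2 + 89*z + 48) + 18*z^3 - 72*z^2 + 54*z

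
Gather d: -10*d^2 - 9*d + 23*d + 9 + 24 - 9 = -10*d^2 + 14*d + 24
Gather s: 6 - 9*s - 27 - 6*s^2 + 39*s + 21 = -6*s^2 + 30*s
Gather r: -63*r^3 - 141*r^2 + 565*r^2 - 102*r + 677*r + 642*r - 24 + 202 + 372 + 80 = -63*r^3 + 424*r^2 + 1217*r + 630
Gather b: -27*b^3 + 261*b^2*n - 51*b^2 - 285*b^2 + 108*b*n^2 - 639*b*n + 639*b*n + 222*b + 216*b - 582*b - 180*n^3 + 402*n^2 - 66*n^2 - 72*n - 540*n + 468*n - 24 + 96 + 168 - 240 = -27*b^3 + b^2*(261*n - 336) + b*(108*n^2 - 144) - 180*n^3 + 336*n^2 - 144*n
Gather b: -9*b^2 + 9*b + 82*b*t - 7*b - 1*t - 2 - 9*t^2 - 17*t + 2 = -9*b^2 + b*(82*t + 2) - 9*t^2 - 18*t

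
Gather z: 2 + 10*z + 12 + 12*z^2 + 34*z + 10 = 12*z^2 + 44*z + 24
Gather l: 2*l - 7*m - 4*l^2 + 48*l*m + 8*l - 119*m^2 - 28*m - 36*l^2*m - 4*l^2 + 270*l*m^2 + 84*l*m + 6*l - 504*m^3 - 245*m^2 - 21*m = l^2*(-36*m - 8) + l*(270*m^2 + 132*m + 16) - 504*m^3 - 364*m^2 - 56*m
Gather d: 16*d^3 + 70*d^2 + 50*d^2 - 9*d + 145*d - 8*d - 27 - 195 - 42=16*d^3 + 120*d^2 + 128*d - 264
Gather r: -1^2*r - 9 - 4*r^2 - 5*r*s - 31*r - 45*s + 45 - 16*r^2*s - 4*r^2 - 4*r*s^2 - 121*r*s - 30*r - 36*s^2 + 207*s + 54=r^2*(-16*s - 8) + r*(-4*s^2 - 126*s - 62) - 36*s^2 + 162*s + 90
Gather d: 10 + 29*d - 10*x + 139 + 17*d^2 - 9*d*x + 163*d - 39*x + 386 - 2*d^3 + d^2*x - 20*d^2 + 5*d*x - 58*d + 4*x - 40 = -2*d^3 + d^2*(x - 3) + d*(134 - 4*x) - 45*x + 495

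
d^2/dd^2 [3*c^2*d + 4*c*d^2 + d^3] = 8*c + 6*d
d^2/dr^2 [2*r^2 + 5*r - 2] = 4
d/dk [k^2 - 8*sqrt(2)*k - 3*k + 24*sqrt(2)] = 2*k - 8*sqrt(2) - 3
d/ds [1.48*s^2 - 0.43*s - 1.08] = 2.96*s - 0.43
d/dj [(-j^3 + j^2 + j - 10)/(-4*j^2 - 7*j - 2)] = (4*j^4 + 14*j^3 + 3*j^2 - 84*j - 72)/(16*j^4 + 56*j^3 + 65*j^2 + 28*j + 4)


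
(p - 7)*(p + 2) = p^2 - 5*p - 14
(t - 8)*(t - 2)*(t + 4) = t^3 - 6*t^2 - 24*t + 64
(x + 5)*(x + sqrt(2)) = x^2 + sqrt(2)*x + 5*x + 5*sqrt(2)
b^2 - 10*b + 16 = (b - 8)*(b - 2)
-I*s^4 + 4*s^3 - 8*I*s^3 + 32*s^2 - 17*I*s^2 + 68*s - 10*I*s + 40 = (s + 2)*(s + 5)*(s + 4*I)*(-I*s - I)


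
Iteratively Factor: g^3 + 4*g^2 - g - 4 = (g + 4)*(g^2 - 1) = (g - 1)*(g + 4)*(g + 1)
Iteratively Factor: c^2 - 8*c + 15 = (c - 5)*(c - 3)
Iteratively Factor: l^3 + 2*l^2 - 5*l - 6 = (l - 2)*(l^2 + 4*l + 3) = (l - 2)*(l + 3)*(l + 1)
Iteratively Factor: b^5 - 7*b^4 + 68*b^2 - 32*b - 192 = (b - 3)*(b^4 - 4*b^3 - 12*b^2 + 32*b + 64) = (b - 4)*(b - 3)*(b^3 - 12*b - 16) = (b - 4)^2*(b - 3)*(b^2 + 4*b + 4) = (b - 4)^2*(b - 3)*(b + 2)*(b + 2)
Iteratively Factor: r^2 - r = (r)*(r - 1)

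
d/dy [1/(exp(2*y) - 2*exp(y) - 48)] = 2*(1 - exp(y))*exp(y)/(-exp(2*y) + 2*exp(y) + 48)^2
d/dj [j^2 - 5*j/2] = 2*j - 5/2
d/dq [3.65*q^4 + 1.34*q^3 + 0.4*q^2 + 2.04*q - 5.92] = 14.6*q^3 + 4.02*q^2 + 0.8*q + 2.04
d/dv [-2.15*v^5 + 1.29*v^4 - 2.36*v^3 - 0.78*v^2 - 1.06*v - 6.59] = -10.75*v^4 + 5.16*v^3 - 7.08*v^2 - 1.56*v - 1.06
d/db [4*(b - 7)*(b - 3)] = 8*b - 40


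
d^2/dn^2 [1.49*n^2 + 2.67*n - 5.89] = 2.98000000000000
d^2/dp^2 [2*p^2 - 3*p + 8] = 4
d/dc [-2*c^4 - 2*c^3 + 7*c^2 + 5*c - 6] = -8*c^3 - 6*c^2 + 14*c + 5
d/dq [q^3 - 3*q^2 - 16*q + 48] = 3*q^2 - 6*q - 16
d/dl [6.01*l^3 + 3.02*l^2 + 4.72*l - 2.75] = 18.03*l^2 + 6.04*l + 4.72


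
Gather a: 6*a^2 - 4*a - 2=6*a^2 - 4*a - 2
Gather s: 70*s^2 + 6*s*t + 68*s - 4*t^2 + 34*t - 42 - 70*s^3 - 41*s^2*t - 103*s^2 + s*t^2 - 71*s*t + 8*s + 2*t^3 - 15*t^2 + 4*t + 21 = -70*s^3 + s^2*(-41*t - 33) + s*(t^2 - 65*t + 76) + 2*t^3 - 19*t^2 + 38*t - 21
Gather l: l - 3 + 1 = l - 2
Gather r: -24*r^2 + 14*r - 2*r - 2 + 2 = -24*r^2 + 12*r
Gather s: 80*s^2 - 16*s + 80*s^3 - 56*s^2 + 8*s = 80*s^3 + 24*s^2 - 8*s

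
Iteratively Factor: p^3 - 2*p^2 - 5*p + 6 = (p + 2)*(p^2 - 4*p + 3) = (p - 3)*(p + 2)*(p - 1)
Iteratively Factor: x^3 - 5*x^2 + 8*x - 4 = (x - 2)*(x^2 - 3*x + 2) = (x - 2)^2*(x - 1)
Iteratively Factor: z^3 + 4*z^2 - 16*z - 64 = (z + 4)*(z^2 - 16) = (z + 4)^2*(z - 4)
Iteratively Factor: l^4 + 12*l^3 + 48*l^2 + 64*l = (l + 4)*(l^3 + 8*l^2 + 16*l) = (l + 4)^2*(l^2 + 4*l) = (l + 4)^3*(l)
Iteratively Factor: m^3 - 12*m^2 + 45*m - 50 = (m - 2)*(m^2 - 10*m + 25) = (m - 5)*(m - 2)*(m - 5)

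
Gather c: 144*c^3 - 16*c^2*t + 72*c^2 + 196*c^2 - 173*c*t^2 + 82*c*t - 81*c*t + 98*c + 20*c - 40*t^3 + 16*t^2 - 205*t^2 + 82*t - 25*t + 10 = 144*c^3 + c^2*(268 - 16*t) + c*(-173*t^2 + t + 118) - 40*t^3 - 189*t^2 + 57*t + 10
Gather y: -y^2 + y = -y^2 + y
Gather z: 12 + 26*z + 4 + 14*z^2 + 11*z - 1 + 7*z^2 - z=21*z^2 + 36*z + 15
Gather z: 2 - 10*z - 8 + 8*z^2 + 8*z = 8*z^2 - 2*z - 6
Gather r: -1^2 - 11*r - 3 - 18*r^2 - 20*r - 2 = -18*r^2 - 31*r - 6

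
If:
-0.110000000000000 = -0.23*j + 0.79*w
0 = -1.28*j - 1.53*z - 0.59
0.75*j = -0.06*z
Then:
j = 0.03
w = -0.13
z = -0.41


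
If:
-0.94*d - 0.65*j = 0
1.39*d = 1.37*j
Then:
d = 0.00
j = 0.00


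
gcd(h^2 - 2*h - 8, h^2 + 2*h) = h + 2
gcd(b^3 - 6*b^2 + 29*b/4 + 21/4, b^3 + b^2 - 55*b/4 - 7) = b^2 - 3*b - 7/4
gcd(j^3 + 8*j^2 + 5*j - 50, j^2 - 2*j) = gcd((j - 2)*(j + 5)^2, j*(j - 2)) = j - 2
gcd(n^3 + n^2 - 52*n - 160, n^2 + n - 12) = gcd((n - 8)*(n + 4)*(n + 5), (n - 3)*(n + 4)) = n + 4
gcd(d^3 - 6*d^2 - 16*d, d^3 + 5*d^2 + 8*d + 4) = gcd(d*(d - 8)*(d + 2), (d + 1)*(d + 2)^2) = d + 2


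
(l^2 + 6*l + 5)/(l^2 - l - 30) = (l + 1)/(l - 6)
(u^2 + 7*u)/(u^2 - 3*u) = (u + 7)/(u - 3)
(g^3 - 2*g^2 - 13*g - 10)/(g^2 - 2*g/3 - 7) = 3*(-g^3 + 2*g^2 + 13*g + 10)/(-3*g^2 + 2*g + 21)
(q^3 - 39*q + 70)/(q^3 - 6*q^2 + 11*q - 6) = (q^2 + 2*q - 35)/(q^2 - 4*q + 3)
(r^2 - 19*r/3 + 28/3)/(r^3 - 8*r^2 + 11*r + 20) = (r - 7/3)/(r^2 - 4*r - 5)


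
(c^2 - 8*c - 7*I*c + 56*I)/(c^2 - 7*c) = (c^2 - 8*c - 7*I*c + 56*I)/(c*(c - 7))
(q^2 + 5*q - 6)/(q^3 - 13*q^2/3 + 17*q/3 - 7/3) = 3*(q + 6)/(3*q^2 - 10*q + 7)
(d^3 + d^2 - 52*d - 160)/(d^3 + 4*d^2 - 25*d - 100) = (d - 8)/(d - 5)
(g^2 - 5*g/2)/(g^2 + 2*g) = (g - 5/2)/(g + 2)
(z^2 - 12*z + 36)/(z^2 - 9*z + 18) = (z - 6)/(z - 3)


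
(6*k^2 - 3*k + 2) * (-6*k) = -36*k^3 + 18*k^2 - 12*k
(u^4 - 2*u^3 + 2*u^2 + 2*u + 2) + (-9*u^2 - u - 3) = u^4 - 2*u^3 - 7*u^2 + u - 1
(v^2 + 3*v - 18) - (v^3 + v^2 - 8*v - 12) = -v^3 + 11*v - 6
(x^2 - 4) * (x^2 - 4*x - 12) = x^4 - 4*x^3 - 16*x^2 + 16*x + 48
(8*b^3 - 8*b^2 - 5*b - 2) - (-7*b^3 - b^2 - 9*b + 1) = 15*b^3 - 7*b^2 + 4*b - 3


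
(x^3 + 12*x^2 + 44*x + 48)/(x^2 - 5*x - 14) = (x^2 + 10*x + 24)/(x - 7)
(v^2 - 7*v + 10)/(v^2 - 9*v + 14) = (v - 5)/(v - 7)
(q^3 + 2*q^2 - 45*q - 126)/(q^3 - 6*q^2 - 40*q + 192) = (q^2 - 4*q - 21)/(q^2 - 12*q + 32)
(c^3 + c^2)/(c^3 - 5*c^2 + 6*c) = c*(c + 1)/(c^2 - 5*c + 6)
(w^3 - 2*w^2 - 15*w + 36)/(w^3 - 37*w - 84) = (w^2 - 6*w + 9)/(w^2 - 4*w - 21)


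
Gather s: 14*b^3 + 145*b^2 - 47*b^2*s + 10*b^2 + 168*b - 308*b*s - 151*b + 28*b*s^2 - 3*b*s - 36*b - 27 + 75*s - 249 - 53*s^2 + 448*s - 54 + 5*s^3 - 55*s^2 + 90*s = 14*b^3 + 155*b^2 - 19*b + 5*s^3 + s^2*(28*b - 108) + s*(-47*b^2 - 311*b + 613) - 330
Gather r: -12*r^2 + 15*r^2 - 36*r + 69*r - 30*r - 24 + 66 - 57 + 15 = 3*r^2 + 3*r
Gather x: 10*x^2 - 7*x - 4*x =10*x^2 - 11*x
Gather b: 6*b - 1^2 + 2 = 6*b + 1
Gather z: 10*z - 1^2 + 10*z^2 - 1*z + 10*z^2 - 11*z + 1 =20*z^2 - 2*z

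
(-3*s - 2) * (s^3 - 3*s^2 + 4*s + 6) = -3*s^4 + 7*s^3 - 6*s^2 - 26*s - 12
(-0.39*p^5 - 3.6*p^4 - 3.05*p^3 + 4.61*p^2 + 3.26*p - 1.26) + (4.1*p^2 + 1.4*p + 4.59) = -0.39*p^5 - 3.6*p^4 - 3.05*p^3 + 8.71*p^2 + 4.66*p + 3.33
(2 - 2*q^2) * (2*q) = -4*q^3 + 4*q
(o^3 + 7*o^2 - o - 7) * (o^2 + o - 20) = o^5 + 8*o^4 - 14*o^3 - 148*o^2 + 13*o + 140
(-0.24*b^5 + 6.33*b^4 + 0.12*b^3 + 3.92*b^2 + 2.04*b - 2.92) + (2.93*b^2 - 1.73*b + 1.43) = -0.24*b^5 + 6.33*b^4 + 0.12*b^3 + 6.85*b^2 + 0.31*b - 1.49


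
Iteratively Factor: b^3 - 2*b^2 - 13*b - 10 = (b + 2)*(b^2 - 4*b - 5) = (b - 5)*(b + 2)*(b + 1)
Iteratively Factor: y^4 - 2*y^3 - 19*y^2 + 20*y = (y - 1)*(y^3 - y^2 - 20*y) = (y - 1)*(y + 4)*(y^2 - 5*y) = (y - 5)*(y - 1)*(y + 4)*(y)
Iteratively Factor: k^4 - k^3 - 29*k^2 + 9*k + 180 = (k + 4)*(k^3 - 5*k^2 - 9*k + 45) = (k - 3)*(k + 4)*(k^2 - 2*k - 15) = (k - 5)*(k - 3)*(k + 4)*(k + 3)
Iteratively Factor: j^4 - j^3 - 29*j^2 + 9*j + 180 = (j - 3)*(j^3 + 2*j^2 - 23*j - 60) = (j - 3)*(j + 4)*(j^2 - 2*j - 15) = (j - 5)*(j - 3)*(j + 4)*(j + 3)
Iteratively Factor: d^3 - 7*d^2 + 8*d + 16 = (d - 4)*(d^2 - 3*d - 4) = (d - 4)*(d + 1)*(d - 4)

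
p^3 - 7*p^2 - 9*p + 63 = (p - 7)*(p - 3)*(p + 3)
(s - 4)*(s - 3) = s^2 - 7*s + 12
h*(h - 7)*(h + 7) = h^3 - 49*h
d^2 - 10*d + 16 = (d - 8)*(d - 2)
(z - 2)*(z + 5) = z^2 + 3*z - 10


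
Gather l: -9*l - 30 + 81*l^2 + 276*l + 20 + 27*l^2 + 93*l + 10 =108*l^2 + 360*l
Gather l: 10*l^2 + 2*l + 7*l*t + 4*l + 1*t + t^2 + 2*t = 10*l^2 + l*(7*t + 6) + t^2 + 3*t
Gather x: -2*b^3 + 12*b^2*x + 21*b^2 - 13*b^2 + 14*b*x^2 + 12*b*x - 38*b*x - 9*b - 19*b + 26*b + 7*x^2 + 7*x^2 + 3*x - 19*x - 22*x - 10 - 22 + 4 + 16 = -2*b^3 + 8*b^2 - 2*b + x^2*(14*b + 14) + x*(12*b^2 - 26*b - 38) - 12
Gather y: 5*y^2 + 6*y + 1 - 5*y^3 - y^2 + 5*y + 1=-5*y^3 + 4*y^2 + 11*y + 2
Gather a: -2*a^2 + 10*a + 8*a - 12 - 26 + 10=-2*a^2 + 18*a - 28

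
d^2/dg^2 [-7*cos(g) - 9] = 7*cos(g)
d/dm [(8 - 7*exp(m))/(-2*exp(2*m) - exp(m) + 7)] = (-(4*exp(m) + 1)*(7*exp(m) - 8) + 14*exp(2*m) + 7*exp(m) - 49)*exp(m)/(2*exp(2*m) + exp(m) - 7)^2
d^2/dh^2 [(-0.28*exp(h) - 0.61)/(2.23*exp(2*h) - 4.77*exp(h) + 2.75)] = (-1.392412*exp(4*h) - 15.112264*exp(3*h) + 29.768493*exp(2*h) - 2.58886899999999*exp(h) - 10.119175)*exp(h)/(11.089567*exp(6*h) - 71.162199*exp(5*h) + 193.243326*exp(4*h) - 284.043483*exp(3*h) + 238.30455*exp(2*h) - 108.219375*exp(h) + 20.796875)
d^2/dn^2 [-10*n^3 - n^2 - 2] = -60*n - 2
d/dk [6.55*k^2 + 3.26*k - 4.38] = 13.1*k + 3.26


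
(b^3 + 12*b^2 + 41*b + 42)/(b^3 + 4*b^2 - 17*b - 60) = (b^2 + 9*b + 14)/(b^2 + b - 20)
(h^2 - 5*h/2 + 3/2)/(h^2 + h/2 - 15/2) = (2*h^2 - 5*h + 3)/(2*h^2 + h - 15)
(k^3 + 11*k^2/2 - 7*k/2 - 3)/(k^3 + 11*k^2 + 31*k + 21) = (2*k^3 + 11*k^2 - 7*k - 6)/(2*(k^3 + 11*k^2 + 31*k + 21))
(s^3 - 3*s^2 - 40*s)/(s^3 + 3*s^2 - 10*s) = (s - 8)/(s - 2)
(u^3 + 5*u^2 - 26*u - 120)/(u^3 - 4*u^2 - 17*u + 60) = (u + 6)/(u - 3)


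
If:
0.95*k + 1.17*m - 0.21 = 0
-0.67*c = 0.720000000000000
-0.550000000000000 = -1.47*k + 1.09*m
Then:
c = -1.07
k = 0.32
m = -0.08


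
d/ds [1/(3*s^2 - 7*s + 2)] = (7 - 6*s)/(3*s^2 - 7*s + 2)^2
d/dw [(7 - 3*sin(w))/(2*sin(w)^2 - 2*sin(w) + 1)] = (6*sin(w)^2 - 28*sin(w) + 11)*cos(w)/(-2*sin(w) - cos(2*w) + 2)^2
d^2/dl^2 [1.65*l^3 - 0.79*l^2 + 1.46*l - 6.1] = 9.9*l - 1.58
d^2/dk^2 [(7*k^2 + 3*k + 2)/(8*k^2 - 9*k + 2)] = 8*(174*k^3 + 12*k^2 - 144*k + 53)/(512*k^6 - 1728*k^5 + 2328*k^4 - 1593*k^3 + 582*k^2 - 108*k + 8)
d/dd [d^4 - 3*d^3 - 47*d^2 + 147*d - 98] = 4*d^3 - 9*d^2 - 94*d + 147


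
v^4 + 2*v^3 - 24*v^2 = v^2*(v - 4)*(v + 6)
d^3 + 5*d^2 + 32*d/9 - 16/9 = (d - 1/3)*(d + 4/3)*(d + 4)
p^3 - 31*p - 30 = (p - 6)*(p + 1)*(p + 5)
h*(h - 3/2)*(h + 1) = h^3 - h^2/2 - 3*h/2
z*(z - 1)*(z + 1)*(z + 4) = z^4 + 4*z^3 - z^2 - 4*z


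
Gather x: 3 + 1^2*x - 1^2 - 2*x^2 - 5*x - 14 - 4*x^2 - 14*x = -6*x^2 - 18*x - 12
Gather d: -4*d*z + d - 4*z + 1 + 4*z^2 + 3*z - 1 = d*(1 - 4*z) + 4*z^2 - z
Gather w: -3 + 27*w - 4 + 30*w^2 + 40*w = 30*w^2 + 67*w - 7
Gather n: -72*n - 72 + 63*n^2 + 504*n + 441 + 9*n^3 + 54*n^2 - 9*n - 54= 9*n^3 + 117*n^2 + 423*n + 315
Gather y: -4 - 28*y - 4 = -28*y - 8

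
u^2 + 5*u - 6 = (u - 1)*(u + 6)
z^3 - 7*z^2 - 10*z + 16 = (z - 8)*(z - 1)*(z + 2)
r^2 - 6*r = r*(r - 6)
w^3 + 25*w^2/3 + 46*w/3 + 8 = (w + 1)*(w + 4/3)*(w + 6)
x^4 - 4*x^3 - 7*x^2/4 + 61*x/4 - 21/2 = (x - 7/2)*(x - 3/2)*(x - 1)*(x + 2)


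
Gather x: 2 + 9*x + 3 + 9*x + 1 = 18*x + 6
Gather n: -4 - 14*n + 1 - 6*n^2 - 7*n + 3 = -6*n^2 - 21*n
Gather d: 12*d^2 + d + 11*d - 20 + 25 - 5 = 12*d^2 + 12*d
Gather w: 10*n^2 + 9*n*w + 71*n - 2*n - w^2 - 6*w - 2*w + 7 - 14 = 10*n^2 + 69*n - w^2 + w*(9*n - 8) - 7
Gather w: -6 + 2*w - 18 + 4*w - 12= 6*w - 36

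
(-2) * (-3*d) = 6*d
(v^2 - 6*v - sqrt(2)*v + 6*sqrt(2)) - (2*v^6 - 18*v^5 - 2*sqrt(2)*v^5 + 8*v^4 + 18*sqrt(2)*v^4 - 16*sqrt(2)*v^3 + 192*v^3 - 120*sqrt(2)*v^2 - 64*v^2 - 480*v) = -2*v^6 + 2*sqrt(2)*v^5 + 18*v^5 - 18*sqrt(2)*v^4 - 8*v^4 - 192*v^3 + 16*sqrt(2)*v^3 + 65*v^2 + 120*sqrt(2)*v^2 - sqrt(2)*v + 474*v + 6*sqrt(2)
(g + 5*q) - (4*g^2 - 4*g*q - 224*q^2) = -4*g^2 + 4*g*q + g + 224*q^2 + 5*q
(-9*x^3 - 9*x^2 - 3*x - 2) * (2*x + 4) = -18*x^4 - 54*x^3 - 42*x^2 - 16*x - 8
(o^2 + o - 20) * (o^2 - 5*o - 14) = o^4 - 4*o^3 - 39*o^2 + 86*o + 280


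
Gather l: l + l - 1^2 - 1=2*l - 2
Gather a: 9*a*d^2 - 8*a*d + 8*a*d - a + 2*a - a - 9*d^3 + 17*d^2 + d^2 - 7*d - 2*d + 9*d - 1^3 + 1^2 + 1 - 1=9*a*d^2 - 9*d^3 + 18*d^2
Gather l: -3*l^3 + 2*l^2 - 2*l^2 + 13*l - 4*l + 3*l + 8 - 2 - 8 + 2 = -3*l^3 + 12*l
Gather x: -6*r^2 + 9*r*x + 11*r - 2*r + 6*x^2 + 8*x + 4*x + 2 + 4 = -6*r^2 + 9*r + 6*x^2 + x*(9*r + 12) + 6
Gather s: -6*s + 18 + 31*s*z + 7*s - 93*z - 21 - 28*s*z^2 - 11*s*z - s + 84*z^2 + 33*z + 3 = s*(-28*z^2 + 20*z) + 84*z^2 - 60*z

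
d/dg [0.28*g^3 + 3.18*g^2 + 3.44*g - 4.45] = 0.84*g^2 + 6.36*g + 3.44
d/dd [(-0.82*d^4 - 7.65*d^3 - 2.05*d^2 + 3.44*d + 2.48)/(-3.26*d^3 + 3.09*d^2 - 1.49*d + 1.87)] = (2.6732*d^6 - 5.06759999999998*d^5 - 26.6561*d^4 + 39.0922*d^3 - 26.2372*d^2 - 22.9934*d + 10.128)/(10.6276*d^6 - 20.1468*d^5 + 19.2629*d^4 - 21.4006*d^3 + 13.7767*d^2 - 5.5726*d + 3.4969)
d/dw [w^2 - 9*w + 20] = 2*w - 9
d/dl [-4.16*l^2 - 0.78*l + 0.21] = -8.32*l - 0.78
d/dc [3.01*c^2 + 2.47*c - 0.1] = 6.02*c + 2.47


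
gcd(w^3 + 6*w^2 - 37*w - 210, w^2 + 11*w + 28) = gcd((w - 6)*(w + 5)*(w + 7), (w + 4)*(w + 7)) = w + 7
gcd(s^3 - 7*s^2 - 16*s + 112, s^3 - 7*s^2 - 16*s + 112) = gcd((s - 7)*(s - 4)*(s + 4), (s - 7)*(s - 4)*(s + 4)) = s^3 - 7*s^2 - 16*s + 112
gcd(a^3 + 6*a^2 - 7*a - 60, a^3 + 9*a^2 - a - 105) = a^2 + 2*a - 15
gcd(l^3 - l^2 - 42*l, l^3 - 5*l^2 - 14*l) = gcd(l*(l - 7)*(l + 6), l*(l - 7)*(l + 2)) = l^2 - 7*l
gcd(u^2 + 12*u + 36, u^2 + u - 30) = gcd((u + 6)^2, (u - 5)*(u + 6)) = u + 6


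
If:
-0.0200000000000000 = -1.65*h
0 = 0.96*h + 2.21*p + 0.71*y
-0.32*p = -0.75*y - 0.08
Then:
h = 0.01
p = 0.03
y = -0.10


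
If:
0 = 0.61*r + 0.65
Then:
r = -1.07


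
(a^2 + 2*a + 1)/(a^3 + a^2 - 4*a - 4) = (a + 1)/(a^2 - 4)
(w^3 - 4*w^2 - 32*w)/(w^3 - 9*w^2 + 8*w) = (w + 4)/(w - 1)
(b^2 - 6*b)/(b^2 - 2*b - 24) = b/(b + 4)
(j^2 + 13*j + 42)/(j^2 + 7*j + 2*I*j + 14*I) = (j + 6)/(j + 2*I)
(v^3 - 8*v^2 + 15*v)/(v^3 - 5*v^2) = (v - 3)/v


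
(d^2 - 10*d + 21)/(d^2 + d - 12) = (d - 7)/(d + 4)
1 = 1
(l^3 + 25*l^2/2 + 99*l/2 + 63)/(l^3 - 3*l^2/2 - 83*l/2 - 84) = (l + 6)/(l - 8)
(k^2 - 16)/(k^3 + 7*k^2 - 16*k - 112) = 1/(k + 7)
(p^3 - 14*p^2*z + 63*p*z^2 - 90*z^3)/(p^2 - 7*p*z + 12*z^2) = (-p^2 + 11*p*z - 30*z^2)/(-p + 4*z)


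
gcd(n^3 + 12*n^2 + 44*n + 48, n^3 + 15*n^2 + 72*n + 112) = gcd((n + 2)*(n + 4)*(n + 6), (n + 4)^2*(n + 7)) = n + 4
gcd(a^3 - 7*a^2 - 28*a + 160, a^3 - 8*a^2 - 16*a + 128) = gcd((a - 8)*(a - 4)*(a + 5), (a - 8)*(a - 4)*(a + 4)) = a^2 - 12*a + 32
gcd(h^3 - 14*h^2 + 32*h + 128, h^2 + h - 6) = 1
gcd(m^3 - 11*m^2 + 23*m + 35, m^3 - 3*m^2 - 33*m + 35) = m - 7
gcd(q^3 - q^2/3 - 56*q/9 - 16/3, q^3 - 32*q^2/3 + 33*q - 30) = q - 3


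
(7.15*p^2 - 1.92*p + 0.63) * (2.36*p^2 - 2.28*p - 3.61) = 16.874*p^4 - 20.8332*p^3 - 19.9471*p^2 + 5.4948*p - 2.2743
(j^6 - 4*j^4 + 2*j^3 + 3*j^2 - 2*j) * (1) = j^6 - 4*j^4 + 2*j^3 + 3*j^2 - 2*j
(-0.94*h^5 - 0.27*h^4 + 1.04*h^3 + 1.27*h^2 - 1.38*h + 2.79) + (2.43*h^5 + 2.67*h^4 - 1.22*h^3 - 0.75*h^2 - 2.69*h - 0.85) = 1.49*h^5 + 2.4*h^4 - 0.18*h^3 + 0.52*h^2 - 4.07*h + 1.94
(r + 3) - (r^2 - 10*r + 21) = -r^2 + 11*r - 18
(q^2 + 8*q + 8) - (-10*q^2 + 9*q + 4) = 11*q^2 - q + 4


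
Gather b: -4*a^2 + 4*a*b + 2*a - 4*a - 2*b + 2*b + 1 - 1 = -4*a^2 + 4*a*b - 2*a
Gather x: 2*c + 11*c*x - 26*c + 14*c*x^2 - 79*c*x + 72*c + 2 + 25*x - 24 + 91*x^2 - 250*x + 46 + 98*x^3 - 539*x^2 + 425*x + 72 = 48*c + 98*x^3 + x^2*(14*c - 448) + x*(200 - 68*c) + 96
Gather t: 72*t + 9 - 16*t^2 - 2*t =-16*t^2 + 70*t + 9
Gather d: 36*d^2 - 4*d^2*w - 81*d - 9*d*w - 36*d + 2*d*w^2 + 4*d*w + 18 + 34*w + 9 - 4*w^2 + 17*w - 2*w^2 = d^2*(36 - 4*w) + d*(2*w^2 - 5*w - 117) - 6*w^2 + 51*w + 27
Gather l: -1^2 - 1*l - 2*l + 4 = 3 - 3*l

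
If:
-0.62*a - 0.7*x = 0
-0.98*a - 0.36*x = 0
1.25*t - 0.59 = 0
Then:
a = 0.00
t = 0.47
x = 0.00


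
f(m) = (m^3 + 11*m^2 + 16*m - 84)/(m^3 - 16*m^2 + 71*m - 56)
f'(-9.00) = -0.02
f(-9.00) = 0.02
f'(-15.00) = -0.02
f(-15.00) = 0.15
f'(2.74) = 2.29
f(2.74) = 1.62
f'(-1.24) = 0.39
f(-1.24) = 0.52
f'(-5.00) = 0.03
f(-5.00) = 0.01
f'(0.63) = 10.16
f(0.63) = 3.99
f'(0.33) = 3.32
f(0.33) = 2.26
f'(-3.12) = 0.10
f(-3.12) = 0.12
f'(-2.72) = 0.14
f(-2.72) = 0.17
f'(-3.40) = 0.09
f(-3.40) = 0.10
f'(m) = (-3*m^2 + 32*m - 71)*(m^3 + 11*m^2 + 16*m - 84)/(m^3 - 16*m^2 + 71*m - 56)^2 + (3*m^2 + 22*m + 16)/(m^3 - 16*m^2 + 71*m - 56) = (-27*m^4 + 110*m^3 + 1121*m^2 - 3920*m + 5068)/(m^6 - 32*m^5 + 398*m^4 - 2384*m^3 + 6833*m^2 - 7952*m + 3136)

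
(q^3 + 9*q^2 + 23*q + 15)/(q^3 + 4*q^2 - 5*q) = (q^2 + 4*q + 3)/(q*(q - 1))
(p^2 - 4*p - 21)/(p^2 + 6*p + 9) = (p - 7)/(p + 3)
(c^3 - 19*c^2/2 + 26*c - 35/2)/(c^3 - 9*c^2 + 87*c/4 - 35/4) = 2*(c - 1)/(2*c - 1)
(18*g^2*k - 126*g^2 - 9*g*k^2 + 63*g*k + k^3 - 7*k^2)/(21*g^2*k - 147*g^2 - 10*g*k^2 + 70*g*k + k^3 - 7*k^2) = (6*g - k)/(7*g - k)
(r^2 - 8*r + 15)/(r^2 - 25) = (r - 3)/(r + 5)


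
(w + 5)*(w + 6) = w^2 + 11*w + 30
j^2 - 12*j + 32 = (j - 8)*(j - 4)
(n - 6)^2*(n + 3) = n^3 - 9*n^2 + 108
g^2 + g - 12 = (g - 3)*(g + 4)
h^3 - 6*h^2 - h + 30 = (h - 5)*(h - 3)*(h + 2)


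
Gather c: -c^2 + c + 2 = -c^2 + c + 2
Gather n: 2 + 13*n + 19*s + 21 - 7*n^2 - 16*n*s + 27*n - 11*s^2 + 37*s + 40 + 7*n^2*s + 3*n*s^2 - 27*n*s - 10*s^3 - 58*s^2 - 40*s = n^2*(7*s - 7) + n*(3*s^2 - 43*s + 40) - 10*s^3 - 69*s^2 + 16*s + 63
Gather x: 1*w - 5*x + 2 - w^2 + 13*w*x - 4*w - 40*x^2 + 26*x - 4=-w^2 - 3*w - 40*x^2 + x*(13*w + 21) - 2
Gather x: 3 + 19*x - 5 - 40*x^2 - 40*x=-40*x^2 - 21*x - 2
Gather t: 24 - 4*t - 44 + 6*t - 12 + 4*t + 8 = 6*t - 24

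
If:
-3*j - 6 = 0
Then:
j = -2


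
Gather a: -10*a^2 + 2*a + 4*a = -10*a^2 + 6*a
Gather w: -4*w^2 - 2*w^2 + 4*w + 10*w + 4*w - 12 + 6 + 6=-6*w^2 + 18*w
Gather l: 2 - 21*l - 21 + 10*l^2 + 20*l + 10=10*l^2 - l - 9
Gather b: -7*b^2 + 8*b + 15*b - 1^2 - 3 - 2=-7*b^2 + 23*b - 6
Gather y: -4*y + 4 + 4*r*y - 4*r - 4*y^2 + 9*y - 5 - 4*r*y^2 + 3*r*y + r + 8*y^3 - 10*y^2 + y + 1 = -3*r + 8*y^3 + y^2*(-4*r - 14) + y*(7*r + 6)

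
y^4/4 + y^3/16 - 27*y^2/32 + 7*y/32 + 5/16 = (y/4 + 1/2)*(y - 5/4)*(y - 1)*(y + 1/2)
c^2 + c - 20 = (c - 4)*(c + 5)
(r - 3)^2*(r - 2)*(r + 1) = r^4 - 7*r^3 + 13*r^2 + 3*r - 18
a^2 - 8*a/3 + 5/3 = (a - 5/3)*(a - 1)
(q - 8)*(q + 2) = q^2 - 6*q - 16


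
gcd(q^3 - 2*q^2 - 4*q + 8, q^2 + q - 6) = q - 2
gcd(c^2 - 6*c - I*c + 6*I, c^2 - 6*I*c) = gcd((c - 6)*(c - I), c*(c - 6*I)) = 1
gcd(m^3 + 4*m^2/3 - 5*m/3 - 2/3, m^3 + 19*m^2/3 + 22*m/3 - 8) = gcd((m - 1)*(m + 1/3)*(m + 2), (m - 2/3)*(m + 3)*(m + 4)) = 1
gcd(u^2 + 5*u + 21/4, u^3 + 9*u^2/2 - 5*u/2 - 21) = u + 7/2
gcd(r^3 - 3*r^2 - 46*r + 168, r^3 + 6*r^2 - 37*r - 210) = r^2 + r - 42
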